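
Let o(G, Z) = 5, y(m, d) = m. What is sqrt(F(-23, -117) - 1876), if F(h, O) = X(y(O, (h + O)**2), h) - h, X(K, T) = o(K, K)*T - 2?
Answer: I*sqrt(1970) ≈ 44.385*I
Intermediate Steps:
X(K, T) = -2 + 5*T (X(K, T) = 5*T - 2 = -2 + 5*T)
F(h, O) = -2 + 4*h (F(h, O) = (-2 + 5*h) - h = -2 + 4*h)
sqrt(F(-23, -117) - 1876) = sqrt((-2 + 4*(-23)) - 1876) = sqrt((-2 - 92) - 1876) = sqrt(-94 - 1876) = sqrt(-1970) = I*sqrt(1970)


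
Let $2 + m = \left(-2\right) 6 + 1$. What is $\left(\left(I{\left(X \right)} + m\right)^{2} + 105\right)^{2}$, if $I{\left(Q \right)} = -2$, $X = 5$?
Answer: $108900$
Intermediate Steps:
$m = -13$ ($m = -2 + \left(\left(-2\right) 6 + 1\right) = -2 + \left(-12 + 1\right) = -2 - 11 = -13$)
$\left(\left(I{\left(X \right)} + m\right)^{2} + 105\right)^{2} = \left(\left(-2 - 13\right)^{2} + 105\right)^{2} = \left(\left(-15\right)^{2} + 105\right)^{2} = \left(225 + 105\right)^{2} = 330^{2} = 108900$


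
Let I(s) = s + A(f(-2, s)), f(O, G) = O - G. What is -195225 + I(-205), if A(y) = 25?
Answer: -195405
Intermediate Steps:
I(s) = 25 + s (I(s) = s + 25 = 25 + s)
-195225 + I(-205) = -195225 + (25 - 205) = -195225 - 180 = -195405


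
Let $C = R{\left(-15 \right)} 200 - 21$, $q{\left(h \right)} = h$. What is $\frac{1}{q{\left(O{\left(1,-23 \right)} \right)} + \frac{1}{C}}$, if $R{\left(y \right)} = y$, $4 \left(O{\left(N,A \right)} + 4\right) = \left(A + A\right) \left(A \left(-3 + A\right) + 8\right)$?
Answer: $- \frac{3021}{21065434} \approx -0.00014341$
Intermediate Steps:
$O{\left(N,A \right)} = -4 + \frac{A \left(8 + A \left(-3 + A\right)\right)}{2}$ ($O{\left(N,A \right)} = -4 + \frac{\left(A + A\right) \left(A \left(-3 + A\right) + 8\right)}{4} = -4 + \frac{2 A \left(8 + A \left(-3 + A\right)\right)}{4} = -4 + \frac{A \left(8 + A \left(-3 + A\right)\right)}{2}$)
$C = -3021$ ($C = \left(-15\right) 200 - 21 = -3000 - 21 = -3021$)
$\frac{1}{q{\left(O{\left(1,-23 \right)} \right)} + \frac{1}{C}} = \frac{1}{\left(-4 + \frac{\left(-23\right)^{3}}{2} + 4 \left(-23\right) - \frac{3 \left(-23\right)^{2}}{2}\right) + \frac{1}{-3021}} = \frac{1}{\left(-4 + \frac{1}{2} \left(-12167\right) - 92 - \frac{1587}{2}\right) - \frac{1}{3021}} = \frac{1}{\left(-4 - \frac{12167}{2} - 92 - \frac{1587}{2}\right) - \frac{1}{3021}} = \frac{1}{-6973 - \frac{1}{3021}} = \frac{1}{- \frac{21065434}{3021}} = - \frac{3021}{21065434}$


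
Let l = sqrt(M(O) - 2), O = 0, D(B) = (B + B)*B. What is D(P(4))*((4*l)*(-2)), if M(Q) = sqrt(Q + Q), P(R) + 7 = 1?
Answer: -576*I*sqrt(2) ≈ -814.59*I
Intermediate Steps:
P(R) = -6 (P(R) = -7 + 1 = -6)
D(B) = 2*B**2 (D(B) = (2*B)*B = 2*B**2)
M(Q) = sqrt(2)*sqrt(Q) (M(Q) = sqrt(2*Q) = sqrt(2)*sqrt(Q))
l = I*sqrt(2) (l = sqrt(sqrt(2)*sqrt(0) - 2) = sqrt(sqrt(2)*0 - 2) = sqrt(0 - 2) = sqrt(-2) = I*sqrt(2) ≈ 1.4142*I)
D(P(4))*((4*l)*(-2)) = (2*(-6)**2)*((4*(I*sqrt(2)))*(-2)) = (2*36)*((4*I*sqrt(2))*(-2)) = 72*(-8*I*sqrt(2)) = -576*I*sqrt(2)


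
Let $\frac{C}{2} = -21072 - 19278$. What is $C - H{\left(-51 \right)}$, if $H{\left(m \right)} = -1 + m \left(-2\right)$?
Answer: $-80801$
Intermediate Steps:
$C = -80700$ ($C = 2 \left(-21072 - 19278\right) = 2 \left(-40350\right) = -80700$)
$H{\left(m \right)} = -1 - 2 m$
$C - H{\left(-51 \right)} = -80700 - \left(-1 - -102\right) = -80700 - \left(-1 + 102\right) = -80700 - 101 = -80801$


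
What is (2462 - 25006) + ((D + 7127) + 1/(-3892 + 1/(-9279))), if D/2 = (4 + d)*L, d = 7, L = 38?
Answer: -526576333168/36113869 ≈ -14581.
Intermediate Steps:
D = 836 (D = 2*((4 + 7)*38) = 2*(11*38) = 2*418 = 836)
(2462 - 25006) + ((D + 7127) + 1/(-3892 + 1/(-9279))) = (2462 - 25006) + ((836 + 7127) + 1/(-3892 + 1/(-9279))) = -22544 + (7963 + 1/(-3892 - 1/9279)) = -22544 + (7963 + 1/(-36113869/9279)) = -22544 + (7963 - 9279/36113869) = -22544 + 287574729568/36113869 = -526576333168/36113869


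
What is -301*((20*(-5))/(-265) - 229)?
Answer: 3647217/53 ≈ 68815.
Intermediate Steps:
-301*((20*(-5))/(-265) - 229) = -301*(-100*(-1/265) - 229) = -301*(20/53 - 229) = -301*(-12117/53) = 3647217/53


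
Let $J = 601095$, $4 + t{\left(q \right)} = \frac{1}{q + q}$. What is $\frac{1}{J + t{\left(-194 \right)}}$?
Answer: $\frac{388}{233223307} \approx 1.6636 \cdot 10^{-6}$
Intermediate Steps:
$t{\left(q \right)} = -4 + \frac{1}{2 q}$ ($t{\left(q \right)} = -4 + \frac{1}{q + q} = -4 + \frac{1}{2 q}$)
$\frac{1}{J + t{\left(-194 \right)}} = \frac{1}{601095 - \left(4 - \frac{1}{2 \left(-194\right)}\right)} = \frac{1}{601095 + \left(-4 + \frac{1}{2} \left(- \frac{1}{194}\right)\right)} = \frac{1}{601095 - \frac{1553}{388}} = \frac{1}{\frac{233223307}{388}} = \frac{388}{233223307}$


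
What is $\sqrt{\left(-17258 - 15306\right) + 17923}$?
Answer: $121 i \approx 121.0 i$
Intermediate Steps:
$\sqrt{\left(-17258 - 15306\right) + 17923} = \sqrt{-32564 + 17923} = \sqrt{-14641} = 121 i$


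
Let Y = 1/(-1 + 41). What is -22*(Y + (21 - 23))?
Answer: 869/20 ≈ 43.450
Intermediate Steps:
Y = 1/40 ≈ 0.025000
-22*(Y + (21 - 23)) = -22*(1/40 + (21 - 23)) = -22*(1/40 - 2) = -22*(-79/40) = 869/20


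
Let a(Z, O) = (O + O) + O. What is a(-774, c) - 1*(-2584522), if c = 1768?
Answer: 2589826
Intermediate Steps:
a(Z, O) = 3*O (a(Z, O) = 2*O + O = 3*O)
a(-774, c) - 1*(-2584522) = 3*1768 - 1*(-2584522) = 5304 + 2584522 = 2589826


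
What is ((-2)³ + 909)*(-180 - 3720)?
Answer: -3513900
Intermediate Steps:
((-2)³ + 909)*(-180 - 3720) = (-8 + 909)*(-3900) = 901*(-3900) = -3513900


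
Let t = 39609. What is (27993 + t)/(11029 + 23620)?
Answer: 67602/34649 ≈ 1.9511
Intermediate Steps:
(27993 + t)/(11029 + 23620) = (27993 + 39609)/(11029 + 23620) = 67602/34649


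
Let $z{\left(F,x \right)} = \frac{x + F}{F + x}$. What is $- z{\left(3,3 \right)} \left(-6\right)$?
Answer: $6$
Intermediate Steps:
$z{\left(F,x \right)} = 1$ ($z{\left(F,x \right)} = \frac{F + x}{F + x} = 1$)
$- z{\left(3,3 \right)} \left(-6\right) = \left(-1\right) 1 \left(-6\right) = \left(-1\right) \left(-6\right) = 6$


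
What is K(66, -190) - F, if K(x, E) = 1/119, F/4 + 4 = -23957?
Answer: 11405437/119 ≈ 95844.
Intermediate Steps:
F = -95844 (F = -16 + 4*(-23957) = -16 - 95828 = -95844)
K(x, E) = 1/119
K(66, -190) - F = 1/119 - 1*(-95844) = 1/119 + 95844 = 11405437/119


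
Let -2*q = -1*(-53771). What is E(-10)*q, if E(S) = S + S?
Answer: 537710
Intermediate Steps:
E(S) = 2*S
q = -53771/2 (q = -(-1)*(-53771)/2 = -1/2*53771 = -53771/2 ≈ -26886.)
E(-10)*q = (2*(-10))*(-53771/2) = -20*(-53771/2) = 537710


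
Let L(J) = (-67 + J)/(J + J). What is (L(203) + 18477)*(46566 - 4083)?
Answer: 22764206031/29 ≈ 7.8497e+8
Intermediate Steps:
L(J) = (-67 + J)/(2*J) (L(J) = (-67 + J)/((2*J)) = (-67 + J)*(1/(2*J)) = (-67 + J)/(2*J))
(L(203) + 18477)*(46566 - 4083) = ((½)*(-67 + 203)/203 + 18477)*(46566 - 4083) = ((½)*(1/203)*136 + 18477)*42483 = (68/203 + 18477)*42483 = (3750899/203)*42483 = 22764206031/29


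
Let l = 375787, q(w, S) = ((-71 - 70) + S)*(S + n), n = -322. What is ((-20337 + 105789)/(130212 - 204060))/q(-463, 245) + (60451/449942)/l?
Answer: 603507272555233/4166293366012842064 ≈ 0.00014485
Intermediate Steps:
q(w, S) = (-322 + S)*(-141 + S) (q(w, S) = ((-71 - 70) + S)*(S - 322) = (-141 + S)*(-322 + S) = (-322 + S)*(-141 + S))
((-20337 + 105789)/(130212 - 204060))/q(-463, 245) + (60451/449942)/l = ((-20337 + 105789)/(130212 - 204060))/(45402 + 245² - 463*245) + (60451/449942)/375787 = (85452/(-73848))/(45402 + 60025 - 113435) + (60451*(1/449942))*(1/375787) = (85452*(-1/73848))/(-8008) + (60451/449942)*(1/375787) = -7121/6154*(-1/8008) + 60451/169082354354 = 7121/49281232 + 60451/169082354354 = 603507272555233/4166293366012842064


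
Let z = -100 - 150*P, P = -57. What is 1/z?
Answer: 1/8450 ≈ 0.00011834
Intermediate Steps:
z = 8450 (z = -100 - 150*(-57) = -100 + 8550 = 8450)
1/z = 1/8450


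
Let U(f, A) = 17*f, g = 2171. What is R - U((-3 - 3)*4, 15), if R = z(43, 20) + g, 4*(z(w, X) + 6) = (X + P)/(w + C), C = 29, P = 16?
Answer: 20585/8 ≈ 2573.1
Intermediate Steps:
z(w, X) = -6 + (16 + X)/(4*(29 + w)) (z(w, X) = -6 + ((X + 16)/(w + 29))/4 = -6 + ((16 + X)/(29 + w))/4 = -6 + (16 + X)/(4*(29 + w)))
R = 17321/8 (R = (-680 + 20 - 24*43)/(4*(29 + 43)) + 2171 = (1/4)*(-680 + 20 - 1032)/72 + 2171 = (1/4)*(1/72)*(-1692) + 2171 = -47/8 + 2171 = 17321/8 ≈ 2165.1)
R - U((-3 - 3)*4, 15) = 17321/8 - 17*(-3 - 3)*4 = 17321/8 - 17*(-6*4) = 17321/8 - 17*(-24) = 17321/8 - 1*(-408) = 17321/8 + 408 = 20585/8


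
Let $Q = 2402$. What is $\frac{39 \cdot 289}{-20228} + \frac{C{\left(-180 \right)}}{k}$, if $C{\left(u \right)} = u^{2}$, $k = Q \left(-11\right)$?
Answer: $- \frac{36661137}{20556316} \approx -1.7834$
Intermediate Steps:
$k = -26422$ ($k = 2402 \left(-11\right) = -26422$)
$\frac{39 \cdot 289}{-20228} + \frac{C{\left(-180 \right)}}{k} = \frac{39 \cdot 289}{-20228} + \frac{\left(-180\right)^{2}}{-26422} = 11271 \left(- \frac{1}{20228}\right) + 32400 \left(- \frac{1}{26422}\right) = - \frac{867}{1556} - \frac{16200}{13211} = - \frac{36661137}{20556316}$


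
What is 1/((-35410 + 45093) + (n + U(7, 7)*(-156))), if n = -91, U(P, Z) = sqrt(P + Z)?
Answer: 1199/11458220 + 39*sqrt(14)/22916440 ≈ 0.00011101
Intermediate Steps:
1/((-35410 + 45093) + (n + U(7, 7)*(-156))) = 1/((-35410 + 45093) + (-91 + sqrt(7 + 7)*(-156))) = 1/(9683 + (-91 + sqrt(14)*(-156))) = 1/(9683 + (-91 - 156*sqrt(14))) = 1/(9592 - 156*sqrt(14))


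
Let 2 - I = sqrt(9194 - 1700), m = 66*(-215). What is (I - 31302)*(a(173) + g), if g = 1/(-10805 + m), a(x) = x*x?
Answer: -4682951716040/4999 - 748075354*sqrt(7494)/24995 ≈ -9.3937e+8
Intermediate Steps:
m = -14190
a(x) = x**2
g = -1/24995 (g = 1/(-10805 - 14190) = 1/(-24995) = -1/24995 ≈ -4.0008e-5)
I = 2 - sqrt(7494) (I = 2 - sqrt(9194 - 1700) = 2 - sqrt(7494) ≈ -84.568)
(I - 31302)*(a(173) + g) = ((2 - sqrt(7494)) - 31302)*(173**2 - 1/24995) = (-31300 - sqrt(7494))*(29929 - 1/24995) = (-31300 - sqrt(7494))*(748075354/24995) = -4682951716040/4999 - 748075354*sqrt(7494)/24995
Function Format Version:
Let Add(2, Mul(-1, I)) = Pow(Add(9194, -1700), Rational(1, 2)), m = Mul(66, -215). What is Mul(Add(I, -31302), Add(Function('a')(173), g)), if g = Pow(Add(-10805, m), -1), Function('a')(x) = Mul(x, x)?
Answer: Add(Rational(-4682951716040, 4999), Mul(Rational(-748075354, 24995), Pow(7494, Rational(1, 2)))) ≈ -9.3937e+8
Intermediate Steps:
m = -14190
Function('a')(x) = Pow(x, 2)
g = Rational(-1, 24995) (g = Pow(Add(-10805, -14190), -1) = Pow(-24995, -1) = Rational(-1, 24995) ≈ -4.0008e-5)
I = Add(2, Mul(-1, Pow(7494, Rational(1, 2)))) (I = Add(2, Mul(-1, Pow(Add(9194, -1700), Rational(1, 2)))) = Add(2, Mul(-1, Pow(7494, Rational(1, 2)))) ≈ -84.568)
Mul(Add(I, -31302), Add(Function('a')(173), g)) = Mul(Add(Add(2, Mul(-1, Pow(7494, Rational(1, 2)))), -31302), Add(Pow(173, 2), Rational(-1, 24995))) = Mul(Add(-31300, Mul(-1, Pow(7494, Rational(1, 2)))), Add(29929, Rational(-1, 24995))) = Mul(Add(-31300, Mul(-1, Pow(7494, Rational(1, 2)))), Rational(748075354, 24995)) = Add(Rational(-4682951716040, 4999), Mul(Rational(-748075354, 24995), Pow(7494, Rational(1, 2))))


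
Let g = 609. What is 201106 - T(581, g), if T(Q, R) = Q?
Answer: 200525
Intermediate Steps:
201106 - T(581, g) = 201106 - 1*581 = 201106 - 581 = 200525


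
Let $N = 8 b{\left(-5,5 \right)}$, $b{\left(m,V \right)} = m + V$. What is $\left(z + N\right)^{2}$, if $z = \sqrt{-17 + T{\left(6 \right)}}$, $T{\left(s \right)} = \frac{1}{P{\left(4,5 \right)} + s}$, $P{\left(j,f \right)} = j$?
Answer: $- \frac{169}{10} \approx -16.9$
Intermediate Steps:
$b{\left(m,V \right)} = V + m$
$T{\left(s \right)} = \frac{1}{4 + s}$
$N = 0$ ($N = 8 \left(5 - 5\right) = 8 \cdot 0 = 0$)
$z = \frac{13 i \sqrt{10}}{10}$ ($z = \sqrt{-17 + \frac{1}{4 + 6}} = \sqrt{-17 + \frac{1}{10}} = \sqrt{- \frac{169}{10}} = \frac{13 i \sqrt{10}}{10} \approx 4.111 i$)
$\left(z + N\right)^{2} = \left(\frac{13 i \sqrt{10}}{10} + 0\right)^{2} = \left(\frac{13 i \sqrt{10}}{10}\right)^{2} = - \frac{169}{10}$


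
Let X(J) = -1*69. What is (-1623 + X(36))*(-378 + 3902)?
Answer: -5962608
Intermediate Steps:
X(J) = -69
(-1623 + X(36))*(-378 + 3902) = (-1623 - 69)*(-378 + 3902) = -1692*3524 = -5962608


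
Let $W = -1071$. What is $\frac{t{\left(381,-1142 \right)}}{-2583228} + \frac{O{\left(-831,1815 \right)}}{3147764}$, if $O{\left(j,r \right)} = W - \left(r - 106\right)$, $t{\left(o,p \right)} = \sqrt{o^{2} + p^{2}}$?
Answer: $- \frac{695}{786941} - \frac{5 \sqrt{57973}}{2583228} \approx -0.0013492$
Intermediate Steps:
$O{\left(j,r \right)} = -965 - r$ ($O{\left(j,r \right)} = -1071 - \left(r - 106\right) = -1071 - \left(-106 + r\right) = -965 - r$)
$\frac{t{\left(381,-1142 \right)}}{-2583228} + \frac{O{\left(-831,1815 \right)}}{3147764} = \frac{\sqrt{381^{2} + \left(-1142\right)^{2}}}{-2583228} + \frac{-965 - 1815}{3147764} = \sqrt{145161 + 1304164} \left(- \frac{1}{2583228}\right) + \left(-965 - 1815\right) \frac{1}{3147764} = \sqrt{1449325} \left(- \frac{1}{2583228}\right) - \frac{695}{786941} = 5 \sqrt{57973} \left(- \frac{1}{2583228}\right) - \frac{695}{786941} = - \frac{5 \sqrt{57973}}{2583228} - \frac{695}{786941} = - \frac{695}{786941} - \frac{5 \sqrt{57973}}{2583228}$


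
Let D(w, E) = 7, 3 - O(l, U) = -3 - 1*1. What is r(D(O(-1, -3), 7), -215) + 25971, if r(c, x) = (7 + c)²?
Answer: 26167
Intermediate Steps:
O(l, U) = 7 (O(l, U) = 3 - (-3 - 1*1) = 3 - (-3 - 1) = 3 - 1*(-4) = 3 + 4 = 7)
r(D(O(-1, -3), 7), -215) + 25971 = (7 + 7)² + 25971 = 14² + 25971 = 196 + 25971 = 26167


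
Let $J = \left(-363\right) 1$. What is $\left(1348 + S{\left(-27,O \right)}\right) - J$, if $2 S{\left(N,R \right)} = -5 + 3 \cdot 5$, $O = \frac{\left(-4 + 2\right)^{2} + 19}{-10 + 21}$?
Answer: $1716$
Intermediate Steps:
$O = \frac{23}{11}$ ($O = \frac{\left(-2\right)^{2} + 19}{11} = \left(4 + 19\right) \frac{1}{11} = 23 \cdot \frac{1}{11} = \frac{23}{11} \approx 2.0909$)
$S{\left(N,R \right)} = 5$ ($S{\left(N,R \right)} = \frac{-5 + 3 \cdot 5}{2} = \frac{-5 + 15}{2} = \frac{1}{2} \cdot 10 = 5$)
$J = -363$
$\left(1348 + S{\left(-27,O \right)}\right) - J = \left(1348 + 5\right) - -363 = 1353 + 363 = 1716$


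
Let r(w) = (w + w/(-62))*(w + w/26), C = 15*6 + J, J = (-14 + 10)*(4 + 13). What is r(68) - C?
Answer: 1895066/403 ≈ 4702.4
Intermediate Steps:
J = -68 (J = -4*17 = -68)
C = 22 (C = 15*6 - 68 = 90 - 68 = 22)
r(w) = 1647*w**2/1612 (r(w) = (w + w*(-1/62))*(w + w*(1/26)) = (w - w/62)*(w + w/26) = (61*w/62)*(27*w/26) = 1647*w**2/1612)
r(68) - C = (1647/1612)*68**2 - 1*22 = (1647/1612)*4624 - 22 = 1903932/403 - 22 = 1895066/403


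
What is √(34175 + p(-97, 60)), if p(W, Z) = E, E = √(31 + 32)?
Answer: √(34175 + 3*√7) ≈ 184.89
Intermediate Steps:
E = 3*√7 (E = √63 = 3*√7 ≈ 7.9373)
p(W, Z) = 3*√7
√(34175 + p(-97, 60)) = √(34175 + 3*√7)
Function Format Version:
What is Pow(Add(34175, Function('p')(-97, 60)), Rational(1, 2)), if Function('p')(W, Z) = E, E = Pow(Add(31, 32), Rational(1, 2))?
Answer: Pow(Add(34175, Mul(3, Pow(7, Rational(1, 2)))), Rational(1, 2)) ≈ 184.89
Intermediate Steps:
E = Mul(3, Pow(7, Rational(1, 2))) (E = Pow(63, Rational(1, 2)) = Mul(3, Pow(7, Rational(1, 2))) ≈ 7.9373)
Function('p')(W, Z) = Mul(3, Pow(7, Rational(1, 2)))
Pow(Add(34175, Function('p')(-97, 60)), Rational(1, 2)) = Pow(Add(34175, Mul(3, Pow(7, Rational(1, 2)))), Rational(1, 2))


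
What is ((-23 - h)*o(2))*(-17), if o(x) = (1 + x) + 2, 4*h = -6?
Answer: 3655/2 ≈ 1827.5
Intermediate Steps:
h = -3/2 (h = (1/4)*(-6) = -3/2 ≈ -1.5000)
o(x) = 3 + x
((-23 - h)*o(2))*(-17) = ((-23 - 1*(-3/2))*(3 + 2))*(-17) = ((-23 + 3/2)*5)*(-17) = -43/2*5*(-17) = -215/2*(-17) = 3655/2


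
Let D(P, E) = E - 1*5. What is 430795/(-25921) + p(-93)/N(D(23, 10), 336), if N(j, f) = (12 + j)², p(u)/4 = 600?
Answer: -62289355/7491169 ≈ -8.3150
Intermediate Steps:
D(P, E) = -5 + E (D(P, E) = E - 5 = -5 + E)
p(u) = 2400 (p(u) = 4*600 = 2400)
430795/(-25921) + p(-93)/N(D(23, 10), 336) = 430795/(-25921) + 2400/((12 + (-5 + 10))²) = 430795*(-1/25921) + 2400/((12 + 5)²) = -430795/25921 + 2400/(17²) = -430795/25921 + 2400/289 = -62289355/7491169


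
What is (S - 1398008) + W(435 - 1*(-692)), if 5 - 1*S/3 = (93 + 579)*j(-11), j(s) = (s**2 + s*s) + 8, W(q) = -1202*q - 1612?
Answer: -3258259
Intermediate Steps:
W(q) = -1612 - 1202*q
j(s) = 8 + 2*s**2 (j(s) = (s**2 + s**2) + 8 = 2*s**2 + 8 = 8 + 2*s**2)
S = -503985 (S = 15 - 3*(93 + 579)*(8 + 2*(-11)**2) = 15 - 2016*(8 + 2*121) = 15 - 2016*(8 + 242) = 15 - 2016*250 = 15 - 3*168000 = 15 - 504000 = -503985)
(S - 1398008) + W(435 - 1*(-692)) = (-503985 - 1398008) + (-1612 - 1202*(435 - 1*(-692))) = -1901993 + (-1612 - 1202*(435 + 692)) = -1901993 + (-1612 - 1202*1127) = -1901993 + (-1612 - 1354654) = -1901993 - 1356266 = -3258259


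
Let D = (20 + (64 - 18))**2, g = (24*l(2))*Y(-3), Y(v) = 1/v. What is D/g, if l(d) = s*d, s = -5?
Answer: 1089/20 ≈ 54.450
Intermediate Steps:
l(d) = -5*d
g = 80 (g = (24*(-5*2))/(-3) = (24*(-10))*(-1/3) = -240*(-1/3) = 80)
D = 4356 (D = (20 + 46)**2 = 66**2 = 4356)
D/g = 4356/80 = 4356*(1/80) = 1089/20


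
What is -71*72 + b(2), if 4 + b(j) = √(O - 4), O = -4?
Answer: -5116 + 2*I*√2 ≈ -5116.0 + 2.8284*I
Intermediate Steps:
b(j) = -4 + 2*I*√2 (b(j) = -4 + √(-4 - 4) = -4 + √(-8) = -4 + 2*I*√2)
-71*72 + b(2) = -71*72 + (-4 + 2*I*√2) = -5112 + (-4 + 2*I*√2) = -5116 + 2*I*√2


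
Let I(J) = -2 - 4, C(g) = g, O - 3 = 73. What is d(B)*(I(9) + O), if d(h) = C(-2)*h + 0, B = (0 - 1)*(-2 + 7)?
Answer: 700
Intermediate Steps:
O = 76 (O = 3 + 73 = 76)
I(J) = -6
B = -5 (B = -1*5 = -5)
d(h) = -2*h (d(h) = -2*h + 0 = -2*h)
d(B)*(I(9) + O) = (-2*(-5))*(-6 + 76) = 10*70 = 700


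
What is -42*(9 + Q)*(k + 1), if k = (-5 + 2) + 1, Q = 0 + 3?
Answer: 504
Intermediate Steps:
Q = 3
k = -2 (k = -3 + 1 = -2)
-42*(9 + Q)*(k + 1) = -42*(9 + 3)*(-2 + 1) = -504*(-1) = -42*(-12) = 504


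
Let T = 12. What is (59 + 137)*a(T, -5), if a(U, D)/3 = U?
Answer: 7056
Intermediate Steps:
a(U, D) = 3*U
(59 + 137)*a(T, -5) = (59 + 137)*(3*12) = 196*36 = 7056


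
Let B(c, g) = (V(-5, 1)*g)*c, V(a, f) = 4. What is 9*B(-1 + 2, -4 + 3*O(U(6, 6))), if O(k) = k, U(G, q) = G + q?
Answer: 1152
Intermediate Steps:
B(c, g) = 4*c*g (B(c, g) = (4*g)*c = 4*c*g)
9*B(-1 + 2, -4 + 3*O(U(6, 6))) = 9*(4*(-1 + 2)*(-4 + 3*(6 + 6))) = 9*(4*1*(-4 + 3*12)) = 9*(4*1*(-4 + 36)) = 9*(4*1*32) = 9*128 = 1152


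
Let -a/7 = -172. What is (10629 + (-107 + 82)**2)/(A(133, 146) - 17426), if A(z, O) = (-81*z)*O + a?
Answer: -5627/794540 ≈ -0.0070821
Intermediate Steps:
a = 1204 (a = -7*(-172) = 1204)
A(z, O) = 1204 - 81*O*z (A(z, O) = (-81*z)*O + 1204 = -81*O*z + 1204 = 1204 - 81*O*z)
(10629 + (-107 + 82)**2)/(A(133, 146) - 17426) = (10629 + (-107 + 82)**2)/((1204 - 81*146*133) - 17426) = (10629 + (-25)**2)/((1204 - 1572858) - 17426) = (10629 + 625)/(-1571654 - 17426) = 11254/(-1589080) = 11254*(-1/1589080) = -5627/794540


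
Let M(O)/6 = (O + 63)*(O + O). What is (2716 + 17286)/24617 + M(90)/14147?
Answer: 4350681374/348256699 ≈ 12.493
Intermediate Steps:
M(O) = 12*O*(63 + O) (M(O) = 6*((O + 63)*(O + O)) = 6*((63 + O)*(2*O)) = 6*(2*O*(63 + O)) = 12*O*(63 + O))
(2716 + 17286)/24617 + M(90)/14147 = (2716 + 17286)/24617 + (12*90*(63 + 90))/14147 = 20002*(1/24617) + (12*90*153)*(1/14147) = 20002/24617 + 165240*(1/14147) = 20002/24617 + 165240/14147 = 4350681374/348256699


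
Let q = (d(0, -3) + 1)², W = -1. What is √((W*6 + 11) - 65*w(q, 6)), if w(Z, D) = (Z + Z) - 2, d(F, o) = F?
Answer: √5 ≈ 2.2361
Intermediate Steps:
q = 1 (q = (0 + 1)² = 1² = 1)
w(Z, D) = -2 + 2*Z (w(Z, D) = 2*Z - 2 = -2 + 2*Z)
√((W*6 + 11) - 65*w(q, 6)) = √((-1*6 + 11) - 65*(-2 + 2*1)) = √((-6 + 11) - 65*(-2 + 2)) = √(5 - 65*0) = √(5 + 0) = √5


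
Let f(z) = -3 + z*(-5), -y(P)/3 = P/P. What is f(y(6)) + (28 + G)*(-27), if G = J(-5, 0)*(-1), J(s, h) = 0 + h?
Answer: -744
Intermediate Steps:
J(s, h) = h
G = 0 (G = 0*(-1) = 0)
y(P) = -3 (y(P) = -3*P/P = -3*1 = -3)
f(z) = -3 - 5*z
f(y(6)) + (28 + G)*(-27) = (-3 - 5*(-3)) + (28 + 0)*(-27) = (-3 + 15) + 28*(-27) = 12 - 756 = -744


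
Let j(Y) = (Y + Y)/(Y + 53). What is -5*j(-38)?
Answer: 76/3 ≈ 25.333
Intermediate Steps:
j(Y) = 2*Y/(53 + Y) (j(Y) = (2*Y)/(53 + Y) = 2*Y/(53 + Y))
-5*j(-38) = -10*(-38)/(53 - 38) = -10*(-38)/15 = -5*(-76/15) = 76/3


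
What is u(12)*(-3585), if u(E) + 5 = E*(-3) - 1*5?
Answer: 164910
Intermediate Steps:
u(E) = -10 - 3*E (u(E) = -5 + (E*(-3) - 1*5) = -5 + (-3*E - 5) = -5 + (-5 - 3*E) = -10 - 3*E)
u(12)*(-3585) = (-10 - 3*12)*(-3585) = (-10 - 36)*(-3585) = -46*(-3585) = 164910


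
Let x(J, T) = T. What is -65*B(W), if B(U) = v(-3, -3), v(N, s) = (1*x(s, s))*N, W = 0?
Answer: -585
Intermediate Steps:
v(N, s) = N*s (v(N, s) = (1*s)*N = s*N = N*s)
B(U) = 9 (B(U) = -3*(-3) = 9)
-65*B(W) = -65*9 = -585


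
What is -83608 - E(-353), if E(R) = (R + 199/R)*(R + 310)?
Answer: -34880368/353 ≈ -98811.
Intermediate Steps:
E(R) = (310 + R)*(R + 199/R) (E(R) = (R + 199/R)*(310 + R) = (310 + R)*(R + 199/R))
-83608 - E(-353) = -83608 - (199 + (-353)² + 310*(-353) + 61690/(-353)) = -83608 - (199 + 124609 - 109430 + 61690*(-1/353)) = -83608 - (199 + 124609 - 109430 - 61690/353) = -83608 - 1*5366744/353 = -83608 - 5366744/353 = -34880368/353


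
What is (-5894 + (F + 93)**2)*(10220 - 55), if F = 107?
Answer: 346687490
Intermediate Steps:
(-5894 + (F + 93)**2)*(10220 - 55) = (-5894 + (107 + 93)**2)*(10220 - 55) = (-5894 + 200**2)*10165 = (-5894 + 40000)*10165 = 34106*10165 = 346687490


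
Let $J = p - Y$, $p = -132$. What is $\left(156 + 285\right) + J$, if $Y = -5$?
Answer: $314$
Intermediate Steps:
$J = -127$ ($J = -132 - -5 = -132 + 5 = -127$)
$\left(156 + 285\right) + J = \left(156 + 285\right) - 127 = 441 - 127 = 314$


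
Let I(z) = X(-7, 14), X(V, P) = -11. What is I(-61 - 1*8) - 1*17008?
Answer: -17019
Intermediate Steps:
I(z) = -11
I(-61 - 1*8) - 1*17008 = -11 - 1*17008 = -11 - 17008 = -17019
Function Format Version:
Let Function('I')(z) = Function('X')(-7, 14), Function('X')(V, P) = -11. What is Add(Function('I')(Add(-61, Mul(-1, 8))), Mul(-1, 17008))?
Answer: -17019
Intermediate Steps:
Function('I')(z) = -11
Add(Function('I')(Add(-61, Mul(-1, 8))), Mul(-1, 17008)) = Add(-11, Mul(-1, 17008)) = Add(-11, -17008) = -17019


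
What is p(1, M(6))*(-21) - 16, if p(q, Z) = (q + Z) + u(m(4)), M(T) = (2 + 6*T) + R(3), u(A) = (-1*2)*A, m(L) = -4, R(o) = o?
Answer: -1066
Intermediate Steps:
u(A) = -2*A
M(T) = 5 + 6*T (M(T) = (2 + 6*T) + 3 = 5 + 6*T)
p(q, Z) = 8 + Z + q (p(q, Z) = (q + Z) - 2*(-4) = (Z + q) + 8 = 8 + Z + q)
p(1, M(6))*(-21) - 16 = (8 + (5 + 6*6) + 1)*(-21) - 16 = (8 + (5 + 36) + 1)*(-21) - 16 = (8 + 41 + 1)*(-21) - 16 = 50*(-21) - 16 = -1050 - 16 = -1066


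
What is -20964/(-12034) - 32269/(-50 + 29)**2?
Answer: -189540011/2653497 ≈ -71.430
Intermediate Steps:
-20964/(-12034) - 32269/(-50 + 29)**2 = -20964*(-1/12034) - 32269/((-21)**2) = 10482/6017 - 32269/441 = -189540011/2653497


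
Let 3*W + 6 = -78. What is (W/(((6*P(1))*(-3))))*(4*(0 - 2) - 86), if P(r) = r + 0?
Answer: -1316/9 ≈ -146.22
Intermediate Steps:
P(r) = r
W = -28 (W = -2 + (1/3)*(-78) = -2 - 26 = -28)
(W/(((6*P(1))*(-3))))*(4*(0 - 2) - 86) = (-28/((6*1)*(-3)))*(4*(0 - 2) - 86) = (-28/(6*(-3)))*(4*(-2) - 86) = (-28/(-18))*(-8 - 86) = -28*(-1/18)*(-94) = (14/9)*(-94) = -1316/9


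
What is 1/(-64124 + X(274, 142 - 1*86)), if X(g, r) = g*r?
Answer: -1/48780 ≈ -2.0500e-5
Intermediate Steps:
1/(-64124 + X(274, 142 - 1*86)) = 1/(-64124 + 274*(142 - 1*86)) = 1/(-64124 + 274*(142 - 86)) = 1/(-64124 + 274*56) = 1/(-64124 + 15344) = 1/(-48780) = -1/48780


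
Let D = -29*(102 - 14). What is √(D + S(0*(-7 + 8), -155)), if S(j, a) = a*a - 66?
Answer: √21407 ≈ 146.31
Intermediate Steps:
S(j, a) = -66 + a² (S(j, a) = a² - 66 = -66 + a²)
D = -2552 (D = -29*88 = -2552)
√(D + S(0*(-7 + 8), -155)) = √(-2552 + (-66 + (-155)²)) = √(-2552 + (-66 + 24025)) = √(-2552 + 23959) = √21407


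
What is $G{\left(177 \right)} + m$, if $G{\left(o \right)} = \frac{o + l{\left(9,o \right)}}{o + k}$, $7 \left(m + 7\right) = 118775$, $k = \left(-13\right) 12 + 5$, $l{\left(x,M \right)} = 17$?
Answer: $\frac{1544117}{91} \approx 16968.0$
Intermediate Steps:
$k = -151$ ($k = -156 + 5 = -151$)
$m = \frac{118726}{7}$ ($m = -7 + \frac{1}{7} \cdot 118775 = -7 + \frac{118775}{7} = \frac{118726}{7} \approx 16961.0$)
$G{\left(o \right)} = \frac{17 + o}{-151 + o}$ ($G{\left(o \right)} = \frac{o + 17}{o - 151} = \frac{17 + o}{-151 + o}$)
$G{\left(177 \right)} + m = \frac{17 + 177}{-151 + 177} + \frac{118726}{7} = \frac{1}{26} \cdot 194 + \frac{118726}{7} = \frac{97}{13} + \frac{118726}{7} = \frac{1544117}{91}$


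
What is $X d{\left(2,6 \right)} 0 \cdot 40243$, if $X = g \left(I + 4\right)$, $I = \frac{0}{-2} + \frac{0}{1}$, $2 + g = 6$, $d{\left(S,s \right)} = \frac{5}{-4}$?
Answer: $0$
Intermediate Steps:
$d{\left(S,s \right)} = - \frac{5}{4}$ ($d{\left(S,s \right)} = 5 \left(- \frac{1}{4}\right) = - \frac{5}{4}$)
$g = 4$ ($g = -2 + 6 = 4$)
$I = 0$ ($I = 0 \left(- \frac{1}{2}\right) + 0 \cdot 1 = 0 + 0 = 0$)
$X = 16$ ($X = 4 \left(0 + 4\right) = 4 \cdot 4 = 16$)
$X d{\left(2,6 \right)} 0 \cdot 40243 = 16 \left(- \frac{5}{4}\right) 0 \cdot 40243 = \left(-20\right) 0 \cdot 40243 = 0 \cdot 40243 = 0$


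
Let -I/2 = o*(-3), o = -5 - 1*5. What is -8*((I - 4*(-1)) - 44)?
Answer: 800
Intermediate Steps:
o = -10 (o = -5 - 5 = -10)
I = -60 (I = -(-20)*(-3) = -2*30 = -60)
-8*((I - 4*(-1)) - 44) = -8*((-60 - 4*(-1)) - 44) = -8*((-60 + 4) - 44) = -8*(-56 - 44) = -8*(-100) = 800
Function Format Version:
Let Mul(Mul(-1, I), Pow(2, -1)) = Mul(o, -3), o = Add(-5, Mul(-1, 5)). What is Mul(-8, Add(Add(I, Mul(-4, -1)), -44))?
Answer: 800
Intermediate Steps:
o = -10 (o = Add(-5, -5) = -10)
I = -60 (I = Mul(-2, Mul(-10, -3)) = Mul(-2, 30) = -60)
Mul(-8, Add(Add(I, Mul(-4, -1)), -44)) = Mul(-8, Add(Add(-60, Mul(-4, -1)), -44)) = Mul(-8, Add(Add(-60, 4), -44)) = Mul(-8, Add(-56, -44)) = Mul(-8, -100) = 800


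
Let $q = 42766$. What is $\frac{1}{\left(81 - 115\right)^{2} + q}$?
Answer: $\frac{1}{43922} \approx 2.2768 \cdot 10^{-5}$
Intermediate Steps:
$\frac{1}{\left(81 - 115\right)^{2} + q} = \frac{1}{\left(81 - 115\right)^{2} + 42766} = \frac{1}{\left(-34\right)^{2} + 42766} = \frac{1}{1156 + 42766} = \frac{1}{43922}$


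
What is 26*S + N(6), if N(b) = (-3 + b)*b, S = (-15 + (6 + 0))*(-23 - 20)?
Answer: 10080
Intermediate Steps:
S = 387 (S = (-15 + 6)*(-43) = -9*(-43) = 387)
N(b) = b*(-3 + b)
26*S + N(6) = 26*387 + 6*(-3 + 6) = 10062 + 6*3 = 10062 + 18 = 10080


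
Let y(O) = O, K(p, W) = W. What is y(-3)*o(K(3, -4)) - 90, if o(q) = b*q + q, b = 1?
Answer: -66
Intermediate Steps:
o(q) = 2*q (o(q) = 1*q + q = q + q = 2*q)
y(-3)*o(K(3, -4)) - 90 = -6*(-4) - 90 = -3*(-8) - 90 = 24 - 90 = -66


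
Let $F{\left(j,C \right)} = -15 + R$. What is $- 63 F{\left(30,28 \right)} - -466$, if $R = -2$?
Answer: $1537$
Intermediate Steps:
$F{\left(j,C \right)} = -17$ ($F{\left(j,C \right)} = -15 - 2 = -17$)
$- 63 F{\left(30,28 \right)} - -466 = \left(-63\right) \left(-17\right) - -466 = 1071 + \left(-29 + 495\right) = 1071 + 466 = 1537$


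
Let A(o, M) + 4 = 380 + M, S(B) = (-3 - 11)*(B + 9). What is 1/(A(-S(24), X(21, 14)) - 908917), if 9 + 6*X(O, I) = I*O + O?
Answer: -1/908490 ≈ -1.1007e-6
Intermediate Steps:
X(O, I) = -3/2 + O/6 + I*O/6 (X(O, I) = -3/2 + (I*O + O)/6 = -3/2 + (O + I*O)/6 = -3/2 + (O/6 + I*O/6) = -3/2 + O/6 + I*O/6)
S(B) = -126 - 14*B (S(B) = -14*(9 + B) = -126 - 14*B)
A(o, M) = 376 + M (A(o, M) = -4 + (380 + M) = 376 + M)
1/(A(-S(24), X(21, 14)) - 908917) = 1/((376 + (-3/2 + (1/6)*21 + (1/6)*14*21)) - 908917) = 1/((376 + (-3/2 + 7/2 + 49)) - 908917) = 1/((376 + 51) - 908917) = 1/(427 - 908917) = 1/(-908490) = -1/908490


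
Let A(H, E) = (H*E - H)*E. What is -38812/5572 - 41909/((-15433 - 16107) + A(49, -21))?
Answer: -27996869/12400486 ≈ -2.2577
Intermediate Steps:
A(H, E) = E*(-H + E*H) (A(H, E) = (E*H - H)*E = (-H + E*H)*E = E*(-H + E*H))
-38812/5572 - 41909/((-15433 - 16107) + A(49, -21)) = -38812/5572 - 41909/((-15433 - 16107) - 21*49*(-1 - 21)) = -38812*1/5572 - 41909/(-31540 - 21*49*(-22)) = -9703/1393 - 41909/(-31540 + 22638) = -9703/1393 - 41909/(-8902) = -9703/1393 - 41909*(-1/8902) = -9703/1393 + 41909/8902 = -27996869/12400486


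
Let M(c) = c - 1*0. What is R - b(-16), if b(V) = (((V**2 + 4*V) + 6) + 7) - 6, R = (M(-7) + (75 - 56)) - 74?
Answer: -261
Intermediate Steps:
M(c) = c (M(c) = c + 0 = c)
R = -62 (R = (-7 + (75 - 56)) - 74 = (-7 + 19) - 74 = 12 - 74 = -62)
b(V) = 7 + V**2 + 4*V (b(V) = ((6 + V**2 + 4*V) + 7) - 6 = (13 + V**2 + 4*V) - 6 = 7 + V**2 + 4*V)
R - b(-16) = -62 - (7 + (-16)**2 + 4*(-16)) = -62 - (7 + 256 - 64) = -62 - 1*199 = -62 - 199 = -261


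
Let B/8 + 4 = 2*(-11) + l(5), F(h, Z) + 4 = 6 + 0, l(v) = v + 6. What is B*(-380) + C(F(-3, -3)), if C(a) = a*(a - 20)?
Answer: 45564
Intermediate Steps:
l(v) = 6 + v
F(h, Z) = 2 (F(h, Z) = -4 + (6 + 0) = -4 + 6 = 2)
B = -120 (B = -32 + 8*(2*(-11) + (6 + 5)) = -32 + 8*(-22 + 11) = -32 + 8*(-11) = -32 - 88 = -120)
C(a) = a*(-20 + a)
B*(-380) + C(F(-3, -3)) = -120*(-380) + 2*(-20 + 2) = 45600 + 2*(-18) = 45600 - 36 = 45564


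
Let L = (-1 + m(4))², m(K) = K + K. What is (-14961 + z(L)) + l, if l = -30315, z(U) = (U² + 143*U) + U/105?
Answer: -538013/15 ≈ -35868.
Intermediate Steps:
m(K) = 2*K
L = 49 (L = (-1 + 2*4)² = (-1 + 8)² = 7² = 49)
z(U) = U² + 15016*U/105 (z(U) = (U² + 143*U) + U*(1/105) = (U² + 143*U) + U/105 = U² + 15016*U/105)
(-14961 + z(L)) + l = (-14961 + (1/105)*49*(15016 + 105*49)) - 30315 = (-14961 + (1/105)*49*(15016 + 5145)) - 30315 = (-14961 + (1/105)*49*20161) - 30315 = (-14961 + 141127/15) - 30315 = -83288/15 - 30315 = -538013/15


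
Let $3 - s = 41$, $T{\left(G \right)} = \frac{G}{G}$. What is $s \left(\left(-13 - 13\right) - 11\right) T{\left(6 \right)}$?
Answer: $1406$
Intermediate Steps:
$T{\left(G \right)} = 1$
$s = -38$ ($s = 3 - 41 = -38$)
$s \left(\left(-13 - 13\right) - 11\right) T{\left(6 \right)} = - 38 \left(\left(-13 - 13\right) - 11\right) 1 = - 38 \left(-26 - 11\right) 1 = \left(-38\right) \left(-37\right) 1 = 1406 \cdot 1 = 1406$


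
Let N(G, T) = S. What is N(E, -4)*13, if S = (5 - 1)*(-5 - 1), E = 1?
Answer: -312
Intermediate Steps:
S = -24 (S = 4*(-6) = -24)
N(G, T) = -24
N(E, -4)*13 = -24*13 = -312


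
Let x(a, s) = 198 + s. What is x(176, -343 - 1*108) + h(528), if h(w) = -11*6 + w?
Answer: 209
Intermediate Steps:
h(w) = -66 + w
x(176, -343 - 1*108) + h(528) = (198 + (-343 - 1*108)) + (-66 + 528) = (198 + (-343 - 108)) + 462 = (198 - 451) + 462 = -253 + 462 = 209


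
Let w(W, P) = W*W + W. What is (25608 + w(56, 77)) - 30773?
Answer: -1973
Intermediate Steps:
w(W, P) = W + W² (w(W, P) = W² + W = W + W²)
(25608 + w(56, 77)) - 30773 = (25608 + 56*(1 + 56)) - 30773 = (25608 + 56*57) - 30773 = (25608 + 3192) - 30773 = 28800 - 30773 = -1973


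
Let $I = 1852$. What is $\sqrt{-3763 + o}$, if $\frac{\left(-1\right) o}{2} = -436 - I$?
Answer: $\sqrt{813} \approx 28.513$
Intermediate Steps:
$o = 4576$ ($o = - 2 \left(-436 - 1852\right) = \left(-2\right) \left(-2288\right) = 4576$)
$\sqrt{-3763 + o} = \sqrt{-3763 + 4576} = \sqrt{813}$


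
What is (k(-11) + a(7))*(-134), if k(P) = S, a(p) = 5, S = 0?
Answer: -670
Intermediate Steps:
k(P) = 0
(k(-11) + a(7))*(-134) = (0 + 5)*(-134) = 5*(-134) = -670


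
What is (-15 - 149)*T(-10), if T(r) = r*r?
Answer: -16400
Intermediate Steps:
T(r) = r²
(-15 - 149)*T(-10) = (-15 - 149)*(-10)² = -164*100 = -16400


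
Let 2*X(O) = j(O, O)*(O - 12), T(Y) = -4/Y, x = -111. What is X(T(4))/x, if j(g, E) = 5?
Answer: 65/222 ≈ 0.29279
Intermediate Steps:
X(O) = -30 + 5*O/2 (X(O) = (5*(O - 12))/2 = (5*(-12 + O))/2 = (-60 + 5*O)/2 = -30 + 5*O/2)
X(T(4))/x = (-30 + 5*(-4/4)/2)/(-111) = -(-30 + 5*(-4*¼)/2)/111 = -(-30 + (5/2)*(-1))/111 = -(-30 - 5/2)/111 = -1/111*(-65/2) = 65/222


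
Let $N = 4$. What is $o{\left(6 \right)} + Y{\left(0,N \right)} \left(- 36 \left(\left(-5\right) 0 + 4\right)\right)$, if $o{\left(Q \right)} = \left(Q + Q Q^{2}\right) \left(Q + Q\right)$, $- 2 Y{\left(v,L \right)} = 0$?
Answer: $2664$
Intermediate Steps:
$Y{\left(v,L \right)} = 0$ ($Y{\left(v,L \right)} = \left(- \frac{1}{2}\right) 0 = 0$)
$o{\left(Q \right)} = 2 Q \left(Q + Q^{3}\right)$ ($o{\left(Q \right)} = \left(Q + Q^{3}\right) 2 Q = 2 Q \left(Q + Q^{3}\right)$)
$o{\left(6 \right)} + Y{\left(0,N \right)} \left(- 36 \left(\left(-5\right) 0 + 4\right)\right) = 2 \cdot 6^{2} \left(1 + 6^{2}\right) + 0 \left(- 36 \left(\left(-5\right) 0 + 4\right)\right) = 2 \cdot 36 \left(1 + 36\right) + 0 \left(- 36 \left(0 + 4\right)\right) = 2 \cdot 36 \cdot 37 + 0 \left(\left(-36\right) 4\right) = 2664 + 0 \left(-144\right) = 2664 + 0 = 2664$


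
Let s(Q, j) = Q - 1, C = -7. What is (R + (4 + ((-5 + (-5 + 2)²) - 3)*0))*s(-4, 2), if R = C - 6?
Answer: 45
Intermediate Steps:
s(Q, j) = -1 + Q
R = -13 (R = -7 - 6 = -13)
(R + (4 + ((-5 + (-5 + 2)²) - 3)*0))*s(-4, 2) = (-13 + (4 + ((-5 + (-5 + 2)²) - 3)*0))*(-1 - 4) = (-13 + (4 + ((-5 + (-3)²) - 3)*0))*(-5) = (-13 + (4 + ((-5 + 9) - 3)*0))*(-5) = (-13 + (4 + (4 - 3)*0))*(-5) = (-13 + (4 + 1*0))*(-5) = (-13 + (4 + 0))*(-5) = (-13 + 4)*(-5) = -9*(-5) = 45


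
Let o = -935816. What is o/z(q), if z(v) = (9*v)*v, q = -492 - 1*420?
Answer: -116977/935712 ≈ -0.12501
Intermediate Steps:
q = -912 (q = -492 - 420 = -912)
z(v) = 9*v**2
o/z(q) = -935816/(9*(-912)**2) = -935816/(9*831744) = -935816/7485696 = -935816*1/7485696 = -116977/935712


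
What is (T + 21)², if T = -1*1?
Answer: 400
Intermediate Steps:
T = -1
(T + 21)² = (-1 + 21)² = 20² = 400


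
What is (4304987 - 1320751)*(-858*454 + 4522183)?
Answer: 12332805889636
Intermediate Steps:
(4304987 - 1320751)*(-858*454 + 4522183) = 2984236*(-389532 + 4522183) = 2984236*4132651 = 12332805889636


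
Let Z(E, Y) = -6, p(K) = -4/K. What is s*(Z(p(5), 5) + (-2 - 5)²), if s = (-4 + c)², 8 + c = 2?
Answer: 4300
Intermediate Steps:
c = -6 (c = -8 + 2 = -6)
s = 100 (s = (-4 - 6)² = (-10)² = 100)
s*(Z(p(5), 5) + (-2 - 5)²) = 100*(-6 + (-2 - 5)²) = 100*(-6 + (-7)²) = 100*(-6 + 49) = 100*43 = 4300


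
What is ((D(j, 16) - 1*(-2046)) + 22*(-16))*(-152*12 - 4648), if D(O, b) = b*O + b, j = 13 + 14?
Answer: -13863024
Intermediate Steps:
j = 27
D(O, b) = b + O*b (D(O, b) = O*b + b = b + O*b)
((D(j, 16) - 1*(-2046)) + 22*(-16))*(-152*12 - 4648) = ((16*(1 + 27) - 1*(-2046)) + 22*(-16))*(-152*12 - 4648) = ((16*28 + 2046) - 352)*(-1824 - 4648) = ((448 + 2046) - 352)*(-6472) = (2494 - 352)*(-6472) = 2142*(-6472) = -13863024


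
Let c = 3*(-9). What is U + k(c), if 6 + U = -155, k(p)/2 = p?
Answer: -215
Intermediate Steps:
c = -27
k(p) = 2*p
U = -161 (U = -6 - 155 = -161)
U + k(c) = -161 + 2*(-27) = -161 - 54 = -215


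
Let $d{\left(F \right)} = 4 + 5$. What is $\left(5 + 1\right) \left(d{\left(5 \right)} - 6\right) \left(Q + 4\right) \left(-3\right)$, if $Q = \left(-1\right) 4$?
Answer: $0$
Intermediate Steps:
$Q = -4$
$d{\left(F \right)} = 9$
$\left(5 + 1\right) \left(d{\left(5 \right)} - 6\right) \left(Q + 4\right) \left(-3\right) = \left(5 + 1\right) \left(9 - 6\right) \left(-4 + 4\right) \left(-3\right) = 6 \cdot 3 \cdot 0 \left(-3\right) = 18 \cdot 0 = 0$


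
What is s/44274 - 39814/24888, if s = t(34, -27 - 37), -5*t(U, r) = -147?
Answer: -43186111/27007140 ≈ -1.5991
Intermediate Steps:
t(U, r) = 147/5 (t(U, r) = -⅕*(-147) = 147/5)
s = 147/5 ≈ 29.400
s/44274 - 39814/24888 = (147/5)/44274 - 39814/24888 = (147/5)*(1/44274) - 39814*1/24888 = 49/73790 - 1171/732 = -43186111/27007140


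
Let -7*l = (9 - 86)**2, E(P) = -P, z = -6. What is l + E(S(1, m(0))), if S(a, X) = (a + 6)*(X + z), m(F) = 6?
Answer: -847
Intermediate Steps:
S(a, X) = (-6 + X)*(6 + a) (S(a, X) = (a + 6)*(X - 6) = (6 + a)*(-6 + X) = (-6 + X)*(6 + a))
l = -847 (l = -(9 - 86)**2/7 = -1/7*(-77)**2 = -1/7*5929 = -847)
l + E(S(1, m(0))) = -847 - (-36 - 6*1 + 6*6 + 6*1) = -847 - (-36 - 6 + 36 + 6) = -847 - 1*0 = -847 + 0 = -847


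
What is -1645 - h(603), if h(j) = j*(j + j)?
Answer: -728863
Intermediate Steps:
h(j) = 2*j**2 (h(j) = j*(2*j) = 2*j**2)
-1645 - h(603) = -1645 - 2*603**2 = -1645 - 2*363609 = -1645 - 1*727218 = -1645 - 727218 = -728863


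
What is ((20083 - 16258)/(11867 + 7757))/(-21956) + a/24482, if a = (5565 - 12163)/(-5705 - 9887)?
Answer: 86422029407/10279440909169696 ≈ 8.4073e-6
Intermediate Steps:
a = 3299/7796 (a = -6598/(-15592) = -6598*(-1/15592) = 3299/7796 ≈ 0.42317)
((20083 - 16258)/(11867 + 7757))/(-21956) + a/24482 = ((20083 - 16258)/(11867 + 7757))/(-21956) + (3299/7796)/24482 = (3825/19624)*(-1/21956) + (3299/7796)*(1/24482) = (3825*(1/19624))*(-1/21956) + 3299/190861672 = (3825/19624)*(-1/21956) + 3299/190861672 = -3825/430864544 + 3299/190861672 = 86422029407/10279440909169696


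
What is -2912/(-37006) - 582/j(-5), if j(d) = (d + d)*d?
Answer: -5347973/462575 ≈ -11.561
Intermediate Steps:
j(d) = 2*d² (j(d) = (2*d)*d = 2*d²)
-2912/(-37006) - 582/j(-5) = -2912/(-37006) - 582/(2*(-5)²) = -2912*(-1/37006) - 582/(2*25) = 1456/18503 - 582/50 = 1456/18503 - 582*1/50 = 1456/18503 - 291/25 = -5347973/462575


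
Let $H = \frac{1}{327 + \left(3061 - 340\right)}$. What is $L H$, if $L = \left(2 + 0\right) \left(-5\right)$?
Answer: $- \frac{5}{1524} \approx -0.0032808$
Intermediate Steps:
$H = \frac{1}{3048}$ ($H = \frac{1}{327 + 2721} = \frac{1}{3048} \approx 0.00032808$)
$L = -10$ ($L = 2 \left(-5\right) = -10$)
$L H = \left(-10\right) \frac{1}{3048} = - \frac{5}{1524}$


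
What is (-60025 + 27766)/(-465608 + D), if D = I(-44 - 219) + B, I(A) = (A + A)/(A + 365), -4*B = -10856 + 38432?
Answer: 1645209/24097865 ≈ 0.068272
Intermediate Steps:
B = -6894 (B = -(-10856 + 38432)/4 = -¼*27576 = -6894)
I(A) = 2*A/(365 + A) (I(A) = (2*A)/(365 + A) = 2*A/(365 + A))
D = -351857/51 (D = 2*(-44 - 219)/(365 + (-44 - 219)) - 6894 = 2*(-263)/(365 - 263) - 6894 = 2*(-263)/102 - 6894 = 2*(-263)*(1/102) - 6894 = -263/51 - 6894 = -351857/51 ≈ -6899.2)
(-60025 + 27766)/(-465608 + D) = (-60025 + 27766)/(-465608 - 351857/51) = -32259/(-24097865/51) = -32259*(-51/24097865) = 1645209/24097865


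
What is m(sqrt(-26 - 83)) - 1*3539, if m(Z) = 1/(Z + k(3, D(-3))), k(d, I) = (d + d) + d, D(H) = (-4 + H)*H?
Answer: (-3539*sqrt(109) + 31850*I)/(sqrt(109) - 9*I) ≈ -3539.0 - 0.054949*I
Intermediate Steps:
D(H) = H*(-4 + H)
k(d, I) = 3*d (k(d, I) = 2*d + d = 3*d)
m(Z) = 1/(9 + Z) (m(Z) = 1/(Z + 3*3) = 1/(Z + 9) = 1/(9 + Z))
m(sqrt(-26 - 83)) - 1*3539 = 1/(9 + sqrt(-26 - 83)) - 1*3539 = 1/(9 + sqrt(-109)) - 3539 = 1/(9 + I*sqrt(109)) - 3539 = -3539 + 1/(9 + I*sqrt(109))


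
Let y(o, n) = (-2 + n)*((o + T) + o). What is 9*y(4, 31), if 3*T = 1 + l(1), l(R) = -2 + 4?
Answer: 2349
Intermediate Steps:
l(R) = 2
T = 1 (T = (1 + 2)/3 = (⅓)*3 = 1)
y(o, n) = (1 + 2*o)*(-2 + n) (y(o, n) = (-2 + n)*((o + 1) + o) = (-2 + n)*((1 + o) + o) = (-2 + n)*(1 + 2*o) = (1 + 2*o)*(-2 + n))
9*y(4, 31) = 9*(-2 + 31 - 4*4 + 2*31*4) = 9*(-2 + 31 - 16 + 248) = 9*261 = 2349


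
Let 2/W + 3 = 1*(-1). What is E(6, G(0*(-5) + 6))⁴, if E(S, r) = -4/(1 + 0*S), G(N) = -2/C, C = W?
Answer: 256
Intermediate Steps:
W = -½ (W = 2/(-3 + 1*(-1)) = 2/(-3 - 1) = 2/(-4) = 2*(-¼) = -½ ≈ -0.50000)
C = -½ ≈ -0.50000
G(N) = 4 (G(N) = -2/(-½) = -2*(-2) = 4)
E(S, r) = -4 (E(S, r) = -4/(1 + 0) = -4/1 = -4*1 = -4)
E(6, G(0*(-5) + 6))⁴ = (-4)⁴ = 256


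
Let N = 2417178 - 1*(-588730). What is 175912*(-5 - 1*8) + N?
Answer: 719052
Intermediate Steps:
N = 3005908 (N = 2417178 + 588730 = 3005908)
175912*(-5 - 1*8) + N = 175912*(-5 - 1*8) + 3005908 = 175912*(-5 - 8) + 3005908 = 175912*(-13) + 3005908 = -2286856 + 3005908 = 719052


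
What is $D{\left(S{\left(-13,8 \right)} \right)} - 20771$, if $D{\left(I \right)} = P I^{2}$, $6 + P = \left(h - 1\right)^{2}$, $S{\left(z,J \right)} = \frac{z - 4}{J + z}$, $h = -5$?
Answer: $- \frac{102121}{5} \approx -20424.0$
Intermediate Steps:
$S{\left(z,J \right)} = \frac{-4 + z}{J + z}$
$P = 30$ ($P = -6 + \left(-5 - 1\right)^{2} = -6 + \left(-6\right)^{2} = -6 + 36 = 30$)
$D{\left(I \right)} = 30 I^{2}$
$D{\left(S{\left(-13,8 \right)} \right)} - 20771 = 30 \left(\frac{-4 - 13}{8 - 13}\right)^{2} - 20771 = 30 \left(\frac{1}{-5} \left(-17\right)\right)^{2} - 20771 = 30 \left(\left(- \frac{1}{5}\right) \left(-17\right)\right)^{2} - 20771 = 30 \left(\frac{17}{5}\right)^{2} - 20771 = 30 \cdot \frac{289}{25} - 20771 = \frac{1734}{5} - 20771 = - \frac{102121}{5}$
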